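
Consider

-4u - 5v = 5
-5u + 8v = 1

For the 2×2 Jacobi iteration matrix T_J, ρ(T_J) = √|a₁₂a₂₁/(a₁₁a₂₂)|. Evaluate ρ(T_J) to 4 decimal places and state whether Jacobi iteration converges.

a₁₂a₂₁/(a₁₁a₂₂) = (-5)·(-5) / ((-4)·(8)) = -0.781250
ρ = √|-0.781250| = √0.781250 = 0.8839
ρ < 1, so Jacobi converges

0.8839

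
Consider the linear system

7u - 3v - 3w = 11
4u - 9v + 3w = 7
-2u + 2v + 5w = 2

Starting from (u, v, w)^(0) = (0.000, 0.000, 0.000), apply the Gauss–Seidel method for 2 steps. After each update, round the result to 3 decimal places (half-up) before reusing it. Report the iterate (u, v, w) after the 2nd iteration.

(1.991, 0.460, 1.012)

Iteration 1:
  u = (11 - (-3)·0.000 - (-3)·0.000) / (7) = 1.571
  v = (7 - (4)·1.571 - (3)·0.000) / (-9) = -0.080
  w = (2 - (-2)·1.571 - (2)·-0.080) / (5) = 1.060
Iteration 2:
  u = (11 - (-3)·-0.080 - (-3)·1.060) / (7) = 1.991
  v = (7 - (4)·1.991 - (3)·1.060) / (-9) = 0.460
  w = (2 - (-2)·1.991 - (2)·0.460) / (5) = 1.012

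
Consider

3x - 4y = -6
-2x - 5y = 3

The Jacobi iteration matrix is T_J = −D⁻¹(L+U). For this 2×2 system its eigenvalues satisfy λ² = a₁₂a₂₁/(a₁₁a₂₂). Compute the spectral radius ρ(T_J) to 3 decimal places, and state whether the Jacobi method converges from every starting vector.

a₁₂a₂₁/(a₁₁a₂₂) = (-4)·(-2) / ((3)·(-5)) = -0.533333
ρ = √|-0.533333| = √0.533333 = 0.730
ρ < 1, so Jacobi converges

0.730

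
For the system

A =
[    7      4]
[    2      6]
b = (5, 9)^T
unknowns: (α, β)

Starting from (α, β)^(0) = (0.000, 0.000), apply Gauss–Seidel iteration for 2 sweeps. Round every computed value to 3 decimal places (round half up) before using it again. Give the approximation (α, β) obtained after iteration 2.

(-0.007, 1.502)

Iteration 1:
  α = (5 - (4)·0.000) / (7) = 0.714
  β = (9 - (2)·0.714) / (6) = 1.262
Iteration 2:
  α = (5 - (4)·1.262) / (7) = -0.007
  β = (9 - (2)·-0.007) / (6) = 1.502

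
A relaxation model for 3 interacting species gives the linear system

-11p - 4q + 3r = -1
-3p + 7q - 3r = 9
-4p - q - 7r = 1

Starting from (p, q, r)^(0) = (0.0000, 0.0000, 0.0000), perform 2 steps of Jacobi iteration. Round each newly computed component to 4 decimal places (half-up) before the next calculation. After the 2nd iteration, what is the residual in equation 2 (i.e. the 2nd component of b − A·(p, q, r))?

Iteration 1:
  p = (-1 - (-4)·0.0000 - (3)·0.0000) / (-11) = 0.0909
  q = (9 - (-3)·0.0000 - (-3)·0.0000) / (7) = 1.2857
  r = (1 - (-4)·0.0000 - (-1)·0.0000) / (-7) = -0.1429
Iteration 2:
  p = (-1 - (-4)·1.2857 - (3)·-0.1429) / (-11) = -0.4156
  q = (9 - (-3)·0.0909 - (-3)·-0.1429) / (7) = 1.2634
  r = (1 - (-4)·0.0909 - (-1)·1.2857) / (-7) = -0.3785
Residual b − A·x = (0.6175, -2.2261, -2.0485)

-2.2261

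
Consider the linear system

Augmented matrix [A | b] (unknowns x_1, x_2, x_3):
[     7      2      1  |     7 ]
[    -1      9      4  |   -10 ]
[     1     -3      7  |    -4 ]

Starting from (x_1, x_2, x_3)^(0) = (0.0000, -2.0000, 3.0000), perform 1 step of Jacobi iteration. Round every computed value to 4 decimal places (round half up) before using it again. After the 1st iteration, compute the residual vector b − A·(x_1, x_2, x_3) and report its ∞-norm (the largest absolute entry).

18.8569

Iteration 1:
  x_1 = (7 - (2)·-2.0000 - (1)·3.0000) / (7) = 1.1429
  x_2 = (-10 - (-1)·0.0000 - (4)·3.0000) / (9) = -2.4444
  x_3 = (-4 - (1)·0.0000 - (-3)·-2.0000) / (7) = -1.4286
Residual b − A·x = (5.3171, 18.8569, -2.4759); ∞-norm = 18.8569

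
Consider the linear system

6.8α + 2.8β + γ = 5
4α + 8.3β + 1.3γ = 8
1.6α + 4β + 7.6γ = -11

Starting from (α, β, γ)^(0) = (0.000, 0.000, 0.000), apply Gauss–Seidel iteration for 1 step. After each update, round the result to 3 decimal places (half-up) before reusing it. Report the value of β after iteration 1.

Iteration 1:
  α = (5 - (2.8)·0.000 - (1)·0.000) / (6.8) = 0.735
  β = (8 - (4)·0.735 - (1.3)·0.000) / (8.3) = 0.610
  γ = (-11 - (1.6)·0.735 - (4)·0.610) / (7.6) = -1.923

0.610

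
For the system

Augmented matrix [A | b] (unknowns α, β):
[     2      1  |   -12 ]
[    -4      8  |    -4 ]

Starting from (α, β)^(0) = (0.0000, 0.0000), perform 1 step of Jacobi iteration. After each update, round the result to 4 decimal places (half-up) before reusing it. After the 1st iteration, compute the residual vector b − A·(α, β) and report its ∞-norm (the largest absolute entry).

Iteration 1:
  α = (-12 - (1)·0.0000) / (2) = -6.0000
  β = (-4 - (-4)·0.0000) / (8) = -0.5000
Residual b − A·x = (0.5000, -24.0000); ∞-norm = 24.0000

24.0000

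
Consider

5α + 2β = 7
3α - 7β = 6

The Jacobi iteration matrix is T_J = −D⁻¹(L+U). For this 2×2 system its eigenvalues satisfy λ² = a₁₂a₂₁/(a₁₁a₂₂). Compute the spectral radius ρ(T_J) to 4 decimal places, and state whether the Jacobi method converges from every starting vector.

a₁₂a₂₁/(a₁₁a₂₂) = (2)·(3) / ((5)·(-7)) = -0.171429
ρ = √|-0.171429| = √0.171429 = 0.4140
ρ < 1, so Jacobi converges

0.4140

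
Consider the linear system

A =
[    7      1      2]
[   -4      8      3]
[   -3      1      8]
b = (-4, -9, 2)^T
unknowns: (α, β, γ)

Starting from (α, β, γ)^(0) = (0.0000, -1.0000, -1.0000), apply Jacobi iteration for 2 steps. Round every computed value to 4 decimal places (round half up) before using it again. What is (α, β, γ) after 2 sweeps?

Iteration 1:
  α = (-4 - (1)·-1.0000 - (2)·-1.0000) / (7) = -0.1429
  β = (-9 - (-4)·0.0000 - (3)·-1.0000) / (8) = -0.7500
  γ = (2 - (-3)·0.0000 - (1)·-1.0000) / (8) = 0.3750
Iteration 2:
  α = (-4 - (1)·-0.7500 - (2)·0.3750) / (7) = -0.5714
  β = (-9 - (-4)·-0.1429 - (3)·0.3750) / (8) = -1.3371
  γ = (2 - (-3)·-0.1429 - (1)·-0.7500) / (8) = 0.2902

(-0.5714, -1.3371, 0.2902)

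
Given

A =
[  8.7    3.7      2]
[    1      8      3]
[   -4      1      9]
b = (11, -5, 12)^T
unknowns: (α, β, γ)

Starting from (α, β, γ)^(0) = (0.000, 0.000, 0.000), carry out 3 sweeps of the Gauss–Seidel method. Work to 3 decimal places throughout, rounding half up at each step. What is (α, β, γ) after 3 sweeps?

Iteration 1:
  α = (11 - (3.7)·0.000 - (2)·0.000) / (8.7) = 1.264
  β = (-5 - (1)·1.264 - (3)·0.000) / (8) = -0.783
  γ = (12 - (-4)·1.264 - (1)·-0.783) / (9) = 1.982
Iteration 2:
  α = (11 - (3.7)·-0.783 - (2)·1.982) / (8.7) = 1.142
  β = (-5 - (1)·1.142 - (3)·1.982) / (8) = -1.511
  γ = (12 - (-4)·1.142 - (1)·-1.511) / (9) = 2.009
Iteration 3:
  α = (11 - (3.7)·-1.511 - (2)·2.009) / (8.7) = 1.445
  β = (-5 - (1)·1.445 - (3)·2.009) / (8) = -1.559
  γ = (12 - (-4)·1.445 - (1)·-1.559) / (9) = 2.149

(1.445, -1.559, 2.149)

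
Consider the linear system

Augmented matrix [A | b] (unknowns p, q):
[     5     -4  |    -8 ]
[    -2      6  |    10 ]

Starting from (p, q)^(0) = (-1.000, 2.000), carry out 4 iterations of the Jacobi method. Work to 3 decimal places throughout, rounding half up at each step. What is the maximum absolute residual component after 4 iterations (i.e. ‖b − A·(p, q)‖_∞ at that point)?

Iteration 1:
  p = (-8 - (-4)·2.000) / (5) = 0.000
  q = (10 - (-2)·-1.000) / (6) = 1.333
Iteration 2:
  p = (-8 - (-4)·1.333) / (5) = -0.534
  q = (10 - (-2)·0.000) / (6) = 1.667
Iteration 3:
  p = (-8 - (-4)·1.667) / (5) = -0.266
  q = (10 - (-2)·-0.534) / (6) = 1.489
Iteration 4:
  p = (-8 - (-4)·1.489) / (5) = -0.409
  q = (10 - (-2)·-0.266) / (6) = 1.578
Residual b − A·x = (0.357, -0.286); ∞-norm = 0.357

0.357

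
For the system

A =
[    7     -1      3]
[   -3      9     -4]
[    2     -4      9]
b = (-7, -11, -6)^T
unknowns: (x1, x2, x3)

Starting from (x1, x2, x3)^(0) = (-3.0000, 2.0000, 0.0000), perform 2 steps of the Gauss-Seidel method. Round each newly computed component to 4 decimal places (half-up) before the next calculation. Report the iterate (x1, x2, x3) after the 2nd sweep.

(-0.7128, -1.9740, -1.3856)

Iteration 1:
  x1 = (-7 - (-1)·2.0000 - (3)·0.0000) / (7) = -0.7143
  x2 = (-11 - (-3)·-0.7143 - (-4)·0.0000) / (9) = -1.4603
  x3 = (-6 - (2)·-0.7143 - (-4)·-1.4603) / (9) = -1.1570
Iteration 2:
  x1 = (-7 - (-1)·-1.4603 - (3)·-1.1570) / (7) = -0.7128
  x2 = (-11 - (-3)·-0.7128 - (-4)·-1.1570) / (9) = -1.9740
  x3 = (-6 - (2)·-0.7128 - (-4)·-1.9740) / (9) = -1.3856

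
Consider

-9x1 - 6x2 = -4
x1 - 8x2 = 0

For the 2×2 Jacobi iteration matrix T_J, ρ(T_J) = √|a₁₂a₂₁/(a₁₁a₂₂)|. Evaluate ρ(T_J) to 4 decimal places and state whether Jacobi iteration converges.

0.2887

a₁₂a₂₁/(a₁₁a₂₂) = (-6)·(1) / ((-9)·(-8)) = -0.083333
ρ = √|-0.083333| = √0.083333 = 0.2887
ρ < 1, so Jacobi converges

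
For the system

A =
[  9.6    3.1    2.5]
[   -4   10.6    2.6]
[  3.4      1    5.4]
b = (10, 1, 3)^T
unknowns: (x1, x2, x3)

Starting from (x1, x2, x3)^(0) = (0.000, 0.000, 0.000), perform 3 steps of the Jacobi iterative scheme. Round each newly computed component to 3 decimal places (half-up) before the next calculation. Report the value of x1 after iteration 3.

Iteration 1:
  x1 = (10 - (3.1)·0.000 - (2.5)·0.000) / (9.6) = 1.042
  x2 = (1 - (-4)·0.000 - (2.6)·0.000) / (10.6) = 0.094
  x3 = (3 - (3.4)·0.000 - (1)·0.000) / (5.4) = 0.556
Iteration 2:
  x1 = (10 - (3.1)·0.094 - (2.5)·0.556) / (9.6) = 0.867
  x2 = (1 - (-4)·1.042 - (2.6)·0.556) / (10.6) = 0.351
  x3 = (3 - (3.4)·1.042 - (1)·0.094) / (5.4) = -0.118
Iteration 3:
  x1 = (10 - (3.1)·0.351 - (2.5)·-0.118) / (9.6) = 0.959
  x2 = (1 - (-4)·0.867 - (2.6)·-0.118) / (10.6) = 0.450
  x3 = (3 - (3.4)·0.867 - (1)·0.351) / (5.4) = -0.055

0.959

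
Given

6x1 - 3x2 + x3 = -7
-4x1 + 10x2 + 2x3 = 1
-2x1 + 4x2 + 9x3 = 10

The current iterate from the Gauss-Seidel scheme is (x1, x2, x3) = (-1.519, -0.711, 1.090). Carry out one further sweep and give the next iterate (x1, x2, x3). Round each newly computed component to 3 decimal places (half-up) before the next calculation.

One sweep:
  x1 = (-7 - (-3)·-0.711 - (1)·1.090) / (6) = -1.704
  x2 = (1 - (-4)·-1.704 - (2)·1.090) / (10) = -0.800
  x3 = (10 - (-2)·-1.704 - (4)·-0.800) / (9) = 1.088

(-1.704, -0.800, 1.088)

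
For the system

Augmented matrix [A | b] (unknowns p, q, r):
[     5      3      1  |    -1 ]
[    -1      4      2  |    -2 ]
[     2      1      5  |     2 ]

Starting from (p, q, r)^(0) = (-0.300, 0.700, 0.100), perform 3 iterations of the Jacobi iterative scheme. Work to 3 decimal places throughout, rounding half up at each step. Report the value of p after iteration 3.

Iteration 1:
  p = (-1 - (3)·0.700 - (1)·0.100) / (5) = -0.640
  q = (-2 - (-1)·-0.300 - (2)·0.100) / (4) = -0.625
  r = (2 - (2)·-0.300 - (1)·0.700) / (5) = 0.380
Iteration 2:
  p = (-1 - (3)·-0.625 - (1)·0.380) / (5) = 0.099
  q = (-2 - (-1)·-0.640 - (2)·0.380) / (4) = -0.850
  r = (2 - (2)·-0.640 - (1)·-0.625) / (5) = 0.781
Iteration 3:
  p = (-1 - (3)·-0.850 - (1)·0.781) / (5) = 0.154
  q = (-2 - (-1)·0.099 - (2)·0.781) / (4) = -0.866
  r = (2 - (2)·0.099 - (1)·-0.850) / (5) = 0.530

0.154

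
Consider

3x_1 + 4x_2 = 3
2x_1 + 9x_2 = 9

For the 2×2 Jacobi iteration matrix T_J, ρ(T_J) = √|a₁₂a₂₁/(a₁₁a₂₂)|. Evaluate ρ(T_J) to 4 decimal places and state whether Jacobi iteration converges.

0.5443

a₁₂a₂₁/(a₁₁a₂₂) = (4)·(2) / ((3)·(9)) = 0.296296
ρ = √|0.296296| = √0.296296 = 0.5443
ρ < 1, so Jacobi converges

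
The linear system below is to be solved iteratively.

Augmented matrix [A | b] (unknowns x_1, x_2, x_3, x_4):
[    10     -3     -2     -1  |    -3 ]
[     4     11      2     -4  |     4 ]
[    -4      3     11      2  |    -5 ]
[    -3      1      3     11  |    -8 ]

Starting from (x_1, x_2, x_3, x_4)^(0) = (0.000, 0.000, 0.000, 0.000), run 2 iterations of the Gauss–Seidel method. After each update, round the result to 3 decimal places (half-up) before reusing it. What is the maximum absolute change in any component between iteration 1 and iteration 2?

0.123

Iteration 1:
  x_1 = (-3 - (-3)·0.000 - (-2)·0.000 - (-1)·0.000) / (10) = -0.300
  x_2 = (4 - (4)·-0.300 - (2)·0.000 - (-4)·0.000) / (11) = 0.473
  x_3 = (-5 - (-4)·-0.300 - (3)·0.473 - (2)·0.000) / (11) = -0.693
  x_4 = (-8 - (-3)·-0.300 - (1)·0.473 - (3)·-0.693) / (11) = -0.663
Iteration 2:
  x_1 = (-3 - (-3)·0.473 - (-2)·-0.693 - (-1)·-0.663) / (10) = -0.363
  x_2 = (4 - (4)·-0.363 - (2)·-0.693 - (-4)·-0.663) / (11) = 0.381
  x_3 = (-5 - (-4)·-0.363 - (3)·0.381 - (2)·-0.663) / (11) = -0.570
  x_4 = (-8 - (-3)·-0.363 - (1)·0.381 - (3)·-0.570) / (11) = -0.705
Change: (-0.063, -0.092, 0.123, -0.042) → max |·| = 0.123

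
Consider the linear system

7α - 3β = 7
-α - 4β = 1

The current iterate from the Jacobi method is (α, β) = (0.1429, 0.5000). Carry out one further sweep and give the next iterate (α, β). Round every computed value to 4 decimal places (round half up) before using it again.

(1.2143, -0.2857)

One sweep:
  α = (7 - (-3)·0.5000) / (7) = 1.2143
  β = (1 - (-1)·0.1429) / (-4) = -0.2857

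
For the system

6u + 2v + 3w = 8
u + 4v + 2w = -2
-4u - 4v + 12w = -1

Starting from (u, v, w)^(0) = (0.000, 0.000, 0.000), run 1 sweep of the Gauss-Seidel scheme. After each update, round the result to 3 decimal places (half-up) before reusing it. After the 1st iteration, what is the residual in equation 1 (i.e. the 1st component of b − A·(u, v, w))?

Iteration 1:
  u = (8 - (2)·0.000 - (3)·0.000) / (6) = 1.333
  v = (-2 - (1)·1.333 - (2)·0.000) / (4) = -0.833
  w = (-1 - (-4)·1.333 - (-4)·-0.833) / (12) = 0.083
Residual b − A·x = (1.419, -0.167, 0.004)

1.419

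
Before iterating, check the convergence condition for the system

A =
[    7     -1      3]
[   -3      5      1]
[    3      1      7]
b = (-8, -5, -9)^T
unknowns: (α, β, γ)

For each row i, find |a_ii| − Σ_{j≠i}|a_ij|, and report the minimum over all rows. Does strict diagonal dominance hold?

row 1: |7| − (1+3) = 3
row 2: |5| − (3+1) = 1
row 3: |7| − (3+1) = 3
minimum over rows = 1 → strictly diagonally dominant (convergence guaranteed)

1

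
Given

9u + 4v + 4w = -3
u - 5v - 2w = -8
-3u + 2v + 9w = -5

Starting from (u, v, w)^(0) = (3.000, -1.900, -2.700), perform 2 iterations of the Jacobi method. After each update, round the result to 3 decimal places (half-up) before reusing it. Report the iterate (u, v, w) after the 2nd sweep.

(-2.176, 1.595, -0.714)

Iteration 1:
  u = (-3 - (4)·-1.900 - (4)·-2.700) / (9) = 1.711
  v = (-8 - (1)·3.000 - (-2)·-2.700) / (-5) = 3.280
  w = (-5 - (-3)·3.000 - (2)·-1.900) / (9) = 0.867
Iteration 2:
  u = (-3 - (4)·3.280 - (4)·0.867) / (9) = -2.176
  v = (-8 - (1)·1.711 - (-2)·0.867) / (-5) = 1.595
  w = (-5 - (-3)·1.711 - (2)·3.280) / (9) = -0.714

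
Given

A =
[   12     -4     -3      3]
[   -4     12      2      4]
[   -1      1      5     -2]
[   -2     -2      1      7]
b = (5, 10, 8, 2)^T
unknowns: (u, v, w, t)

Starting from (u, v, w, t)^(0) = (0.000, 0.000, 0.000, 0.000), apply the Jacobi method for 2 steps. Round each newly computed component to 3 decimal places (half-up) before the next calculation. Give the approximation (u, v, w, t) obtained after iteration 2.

Iteration 1:
  u = (5 - (-4)·0.000 - (-3)·0.000 - (3)·0.000) / (12) = 0.417
  v = (10 - (-4)·0.000 - (2)·0.000 - (4)·0.000) / (12) = 0.833
  w = (8 - (-1)·0.000 - (1)·0.000 - (-2)·0.000) / (5) = 1.600
  t = (2 - (-2)·0.000 - (-2)·0.000 - (1)·0.000) / (7) = 0.286
Iteration 2:
  u = (5 - (-4)·0.833 - (-3)·1.600 - (3)·0.286) / (12) = 1.023
  v = (10 - (-4)·0.417 - (2)·1.600 - (4)·0.286) / (12) = 0.610
  w = (8 - (-1)·0.417 - (1)·0.833 - (-2)·0.286) / (5) = 1.631
  t = (2 - (-2)·0.417 - (-2)·0.833 - (1)·1.600) / (7) = 0.414

(1.023, 0.610, 1.631, 0.414)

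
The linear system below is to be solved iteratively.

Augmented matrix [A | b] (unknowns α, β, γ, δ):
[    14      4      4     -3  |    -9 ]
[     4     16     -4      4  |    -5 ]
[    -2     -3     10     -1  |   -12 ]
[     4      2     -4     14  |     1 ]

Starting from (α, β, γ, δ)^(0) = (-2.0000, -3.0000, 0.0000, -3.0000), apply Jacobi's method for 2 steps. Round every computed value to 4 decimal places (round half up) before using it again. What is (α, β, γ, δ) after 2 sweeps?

(0.1189, -1.1732, -0.8973, -0.7400)

Iteration 1:
  α = (-9 - (4)·-3.0000 - (4)·0.0000 - (-3)·-3.0000) / (14) = -0.4286
  β = (-5 - (4)·-2.0000 - (-4)·0.0000 - (4)·-3.0000) / (16) = 0.9375
  γ = (-12 - (-2)·-2.0000 - (-3)·-3.0000 - (-1)·-3.0000) / (10) = -2.8000
  δ = (1 - (4)·-2.0000 - (2)·-3.0000 - (-4)·0.0000) / (14) = 1.0714
Iteration 2:
  α = (-9 - (4)·0.9375 - (4)·-2.8000 - (-3)·1.0714) / (14) = 0.1189
  β = (-5 - (4)·-0.4286 - (-4)·-2.8000 - (4)·1.0714) / (16) = -1.1732
  γ = (-12 - (-2)·-0.4286 - (-3)·0.9375 - (-1)·1.0714) / (10) = -0.8973
  δ = (1 - (4)·-0.4286 - (2)·0.9375 - (-4)·-2.8000) / (14) = -0.7400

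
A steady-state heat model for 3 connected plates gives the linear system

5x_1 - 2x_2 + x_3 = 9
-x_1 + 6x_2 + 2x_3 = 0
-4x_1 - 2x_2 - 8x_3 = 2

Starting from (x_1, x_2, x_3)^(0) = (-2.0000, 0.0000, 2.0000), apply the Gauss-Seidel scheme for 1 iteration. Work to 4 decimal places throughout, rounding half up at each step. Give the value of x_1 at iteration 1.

1.4000

Iteration 1:
  x_1 = (9 - (-2)·0.0000 - (1)·2.0000) / (5) = 1.4000
  x_2 = (0 - (-1)·1.4000 - (2)·2.0000) / (6) = -0.4333
  x_3 = (2 - (-4)·1.4000 - (-2)·-0.4333) / (-8) = -0.8417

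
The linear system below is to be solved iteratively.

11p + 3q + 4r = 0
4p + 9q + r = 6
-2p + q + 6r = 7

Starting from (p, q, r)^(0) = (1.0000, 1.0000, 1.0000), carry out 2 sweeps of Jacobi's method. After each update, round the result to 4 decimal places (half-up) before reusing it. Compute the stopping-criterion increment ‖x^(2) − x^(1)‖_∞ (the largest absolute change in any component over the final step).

Iteration 1:
  p = (0 - (3)·1.0000 - (4)·1.0000) / (11) = -0.6364
  q = (6 - (4)·1.0000 - (1)·1.0000) / (9) = 0.1111
  r = (7 - (-2)·1.0000 - (1)·1.0000) / (6) = 1.3333
Iteration 2:
  p = (0 - (3)·0.1111 - (4)·1.3333) / (11) = -0.5151
  q = (6 - (4)·-0.6364 - (1)·1.3333) / (9) = 0.8014
  r = (7 - (-2)·-0.6364 - (1)·0.1111) / (6) = 0.9360
Change: (0.1213, 0.6903, -0.3973) → max |·| = 0.6903

0.6903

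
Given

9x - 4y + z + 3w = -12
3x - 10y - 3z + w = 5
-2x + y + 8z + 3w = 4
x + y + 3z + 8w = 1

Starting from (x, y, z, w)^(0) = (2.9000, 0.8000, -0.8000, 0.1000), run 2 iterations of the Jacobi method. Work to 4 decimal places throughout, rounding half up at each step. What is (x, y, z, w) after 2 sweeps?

(-1.1661, -1.1067, 0.2060, -0.2450)

Iteration 1:
  x = (-12 - (-4)·0.8000 - (1)·-0.8000 - (3)·0.1000) / (9) = -0.9222
  y = (5 - (3)·2.9000 - (-3)·-0.8000 - (1)·0.1000) / (-10) = 0.6200
  z = (4 - (-2)·2.9000 - (1)·0.8000 - (3)·0.1000) / (8) = 1.0875
  w = (1 - (1)·2.9000 - (1)·0.8000 - (3)·-0.8000) / (8) = -0.0375
Iteration 2:
  x = (-12 - (-4)·0.6200 - (1)·1.0875 - (3)·-0.0375) / (9) = -1.1661
  y = (5 - (3)·-0.9222 - (-3)·1.0875 - (1)·-0.0375) / (-10) = -1.1067
  z = (4 - (-2)·-0.9222 - (1)·0.6200 - (3)·-0.0375) / (8) = 0.2060
  w = (1 - (1)·-0.9222 - (1)·0.6200 - (3)·1.0875) / (8) = -0.2450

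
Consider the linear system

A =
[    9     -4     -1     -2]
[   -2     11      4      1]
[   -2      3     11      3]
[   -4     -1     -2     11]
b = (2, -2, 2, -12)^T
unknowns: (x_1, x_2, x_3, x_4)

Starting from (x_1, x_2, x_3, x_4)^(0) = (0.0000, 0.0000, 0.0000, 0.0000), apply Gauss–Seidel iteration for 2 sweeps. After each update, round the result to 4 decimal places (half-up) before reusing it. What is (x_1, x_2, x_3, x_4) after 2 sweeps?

(-0.0284, -0.1931, 0.4954, -1.0287)

Iteration 1:
  x_1 = (2 - (-4)·0.0000 - (-1)·0.0000 - (-2)·0.0000) / (9) = 0.2222
  x_2 = (-2 - (-2)·0.2222 - (4)·0.0000 - (1)·0.0000) / (11) = -0.1414
  x_3 = (2 - (-2)·0.2222 - (3)·-0.1414 - (3)·0.0000) / (11) = 0.2608
  x_4 = (-12 - (-4)·0.2222 - (-1)·-0.1414 - (-2)·0.2608) / (11) = -0.9755
Iteration 2:
  x_1 = (2 - (-4)·-0.1414 - (-1)·0.2608 - (-2)·-0.9755) / (9) = -0.0284
  x_2 = (-2 - (-2)·-0.0284 - (4)·0.2608 - (1)·-0.9755) / (11) = -0.1931
  x_3 = (2 - (-2)·-0.0284 - (3)·-0.1931 - (3)·-0.9755) / (11) = 0.4954
  x_4 = (-12 - (-4)·-0.0284 - (-1)·-0.1931 - (-2)·0.4954) / (11) = -1.0287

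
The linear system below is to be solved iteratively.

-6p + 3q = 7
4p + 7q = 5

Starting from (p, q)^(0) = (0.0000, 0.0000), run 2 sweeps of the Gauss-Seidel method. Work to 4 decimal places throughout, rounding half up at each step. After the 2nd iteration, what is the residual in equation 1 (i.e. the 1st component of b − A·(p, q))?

1.1836

Iteration 1:
  p = (7 - (3)·0.0000) / (-6) = -1.1667
  q = (5 - (4)·-1.1667) / (7) = 1.3810
Iteration 2:
  p = (7 - (3)·1.3810) / (-6) = -0.4762
  q = (5 - (4)·-0.4762) / (7) = 0.9864
Residual b − A·x = (1.1836, 0.0000)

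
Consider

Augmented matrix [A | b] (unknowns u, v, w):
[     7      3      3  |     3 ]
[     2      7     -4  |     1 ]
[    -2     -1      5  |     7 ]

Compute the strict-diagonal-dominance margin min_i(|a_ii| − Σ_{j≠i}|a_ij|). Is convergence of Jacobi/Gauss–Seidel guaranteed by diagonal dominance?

row 1: |7| − (3+3) = 1
row 2: |7| − (2+4) = 1
row 3: |5| − (2+1) = 2
minimum over rows = 1 → strictly diagonally dominant (convergence guaranteed)

1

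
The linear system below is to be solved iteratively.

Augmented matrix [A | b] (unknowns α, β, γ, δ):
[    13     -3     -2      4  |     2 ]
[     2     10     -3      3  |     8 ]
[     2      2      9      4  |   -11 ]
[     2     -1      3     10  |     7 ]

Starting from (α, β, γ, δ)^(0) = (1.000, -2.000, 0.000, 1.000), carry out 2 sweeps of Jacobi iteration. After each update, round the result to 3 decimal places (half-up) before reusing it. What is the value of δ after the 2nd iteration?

Iteration 1:
  α = (2 - (-3)·-2.000 - (-2)·0.000 - (4)·1.000) / (13) = -0.615
  β = (8 - (2)·1.000 - (-3)·0.000 - (3)·1.000) / (10) = 0.300
  γ = (-11 - (2)·1.000 - (2)·-2.000 - (4)·1.000) / (9) = -1.444
  δ = (7 - (2)·1.000 - (-1)·-2.000 - (3)·0.000) / (10) = 0.300
Iteration 2:
  α = (2 - (-3)·0.300 - (-2)·-1.444 - (4)·0.300) / (13) = -0.091
  β = (8 - (2)·-0.615 - (-3)·-1.444 - (3)·0.300) / (10) = 0.400
  γ = (-11 - (2)·-0.615 - (2)·0.300 - (4)·0.300) / (9) = -1.286
  δ = (7 - (2)·-0.615 - (-1)·0.300 - (3)·-1.444) / (10) = 1.286

1.286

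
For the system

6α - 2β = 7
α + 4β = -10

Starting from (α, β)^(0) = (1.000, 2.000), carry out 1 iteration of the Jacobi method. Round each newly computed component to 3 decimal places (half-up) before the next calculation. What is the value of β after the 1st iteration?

-2.750

Iteration 1:
  α = (7 - (-2)·2.000) / (6) = 1.833
  β = (-10 - (1)·1.000) / (4) = -2.750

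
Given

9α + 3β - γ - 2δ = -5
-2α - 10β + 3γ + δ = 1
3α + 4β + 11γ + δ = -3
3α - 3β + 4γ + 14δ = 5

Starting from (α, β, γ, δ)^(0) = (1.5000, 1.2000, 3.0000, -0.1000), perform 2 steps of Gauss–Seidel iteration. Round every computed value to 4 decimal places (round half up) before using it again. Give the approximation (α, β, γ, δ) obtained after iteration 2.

Iteration 1:
  α = (-5 - (3)·1.2000 - (-1)·3.0000 - (-2)·-0.1000) / (9) = -0.6444
  β = (1 - (-2)·-0.6444 - (3)·3.0000 - (1)·-0.1000) / (-10) = 0.9189
  γ = (-3 - (3)·-0.6444 - (4)·0.9189 - (1)·-0.1000) / (11) = -0.4220
  δ = (5 - (3)·-0.6444 - (-3)·0.9189 - (4)·-0.4220) / (14) = 0.8127
Iteration 2:
  α = (-5 - (3)·0.9189 - (-1)·-0.4220 - (-2)·0.8127) / (9) = -0.7281
  β = (1 - (-2)·-0.7281 - (3)·-0.4220 - (1)·0.8127) / (-10) = 0.0003
  γ = (-3 - (3)·-0.7281 - (4)·0.0003 - (1)·0.8127) / (11) = -0.1481
  δ = (5 - (3)·-0.7281 - (-3)·0.0003 - (4)·-0.1481) / (14) = 0.5555

(-0.7281, 0.0003, -0.1481, 0.5555)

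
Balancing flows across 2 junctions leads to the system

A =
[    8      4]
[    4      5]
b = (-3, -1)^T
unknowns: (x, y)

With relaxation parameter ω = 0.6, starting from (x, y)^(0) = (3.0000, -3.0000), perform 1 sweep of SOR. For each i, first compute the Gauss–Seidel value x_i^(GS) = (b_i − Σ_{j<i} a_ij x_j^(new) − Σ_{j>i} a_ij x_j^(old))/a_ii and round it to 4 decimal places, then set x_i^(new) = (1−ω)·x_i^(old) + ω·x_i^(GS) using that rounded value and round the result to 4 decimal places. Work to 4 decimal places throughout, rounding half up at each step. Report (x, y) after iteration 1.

(1.8750, -2.2200)

Iteration 1:
  x: GS value = (-3 - (4)·-3.0000) / (8) = 1.1250;  x ← (1−ω)·3.0000 + ω·1.1250 = 1.8750
  y: GS value = (-1 - (4)·1.8750) / (5) = -1.7000;  y ← (1−ω)·-3.0000 + ω·-1.7000 = -2.2200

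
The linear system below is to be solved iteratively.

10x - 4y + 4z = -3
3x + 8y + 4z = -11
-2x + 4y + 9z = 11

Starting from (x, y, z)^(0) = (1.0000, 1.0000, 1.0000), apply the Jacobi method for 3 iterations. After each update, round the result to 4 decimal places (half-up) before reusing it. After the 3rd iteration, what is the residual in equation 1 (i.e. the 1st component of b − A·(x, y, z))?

1.6608

Iteration 1:
  x = (-3 - (-4)·1.0000 - (4)·1.0000) / (10) = -0.3000
  y = (-11 - (3)·1.0000 - (4)·1.0000) / (8) = -2.2500
  z = (11 - (-2)·1.0000 - (4)·1.0000) / (9) = 1.0000
Iteration 2:
  x = (-3 - (-4)·-2.2500 - (4)·1.0000) / (10) = -1.6000
  y = (-11 - (3)·-0.3000 - (4)·1.0000) / (8) = -1.7625
  z = (11 - (-2)·-0.3000 - (4)·-2.2500) / (9) = 2.1556
Iteration 3:
  x = (-3 - (-4)·-1.7625 - (4)·2.1556) / (10) = -1.8672
  y = (-11 - (3)·-1.6000 - (4)·2.1556) / (8) = -1.8528
  z = (11 - (-2)·-1.6000 - (4)·-1.7625) / (9) = 1.6500
Residual b − A·x = (1.6608, 2.8240, -0.1732)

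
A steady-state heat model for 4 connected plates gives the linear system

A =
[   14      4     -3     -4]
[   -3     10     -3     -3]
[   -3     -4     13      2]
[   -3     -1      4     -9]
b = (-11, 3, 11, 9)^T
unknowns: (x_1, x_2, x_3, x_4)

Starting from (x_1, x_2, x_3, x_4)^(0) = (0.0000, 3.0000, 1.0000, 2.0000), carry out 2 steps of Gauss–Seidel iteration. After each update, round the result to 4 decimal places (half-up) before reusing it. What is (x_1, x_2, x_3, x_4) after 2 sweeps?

(-1.0739, 0.0055, 0.6829, -0.3391)

Iteration 1:
  x_1 = (-11 - (4)·3.0000 - (-3)·1.0000 - (-4)·2.0000) / (14) = -0.8571
  x_2 = (3 - (-3)·-0.8571 - (-3)·1.0000 - (-3)·2.0000) / (10) = 0.9429
  x_3 = (11 - (-3)·-0.8571 - (-4)·0.9429 - (2)·2.0000) / (13) = 0.6308
  x_4 = (9 - (-3)·-0.8571 - (-1)·0.9429 - (4)·0.6308) / (-9) = -0.5387
Iteration 2:
  x_1 = (-11 - (4)·0.9429 - (-3)·0.6308 - (-4)·-0.5387) / (14) = -1.0739
  x_2 = (3 - (-3)·-1.0739 - (-3)·0.6308 - (-3)·-0.5387) / (10) = 0.0055
  x_3 = (11 - (-3)·-1.0739 - (-4)·0.0055 - (2)·-0.5387) / (13) = 0.6829
  x_4 = (9 - (-3)·-1.0739 - (-1)·0.0055 - (4)·0.6829) / (-9) = -0.3391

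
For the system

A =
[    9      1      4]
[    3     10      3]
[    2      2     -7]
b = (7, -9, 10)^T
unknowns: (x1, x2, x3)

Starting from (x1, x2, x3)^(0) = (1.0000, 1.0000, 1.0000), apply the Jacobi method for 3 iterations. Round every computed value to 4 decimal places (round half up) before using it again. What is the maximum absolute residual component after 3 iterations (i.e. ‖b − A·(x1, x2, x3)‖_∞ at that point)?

Iteration 1:
  x1 = (7 - (1)·1.0000 - (4)·1.0000) / (9) = 0.2222
  x2 = (-9 - (3)·1.0000 - (3)·1.0000) / (10) = -1.5000
  x3 = (10 - (2)·1.0000 - (2)·1.0000) / (-7) = -0.8571
Iteration 2:
  x1 = (7 - (1)·-1.5000 - (4)·-0.8571) / (9) = 1.3254
  x2 = (-9 - (3)·0.2222 - (3)·-0.8571) / (10) = -0.7095
  x3 = (10 - (2)·0.2222 - (2)·-1.5000) / (-7) = -1.7937
Iteration 3:
  x1 = (7 - (1)·-0.7095 - (4)·-1.7937) / (9) = 1.6538
  x2 = (-9 - (3)·1.3254 - (3)·-1.7937) / (10) = -0.7595
  x3 = (10 - (2)·1.3254 - (2)·-0.7095) / (-7) = -1.2526
Residual b − A·x = (-2.1143, -2.6086, -0.5568); ∞-norm = 2.6086

2.6086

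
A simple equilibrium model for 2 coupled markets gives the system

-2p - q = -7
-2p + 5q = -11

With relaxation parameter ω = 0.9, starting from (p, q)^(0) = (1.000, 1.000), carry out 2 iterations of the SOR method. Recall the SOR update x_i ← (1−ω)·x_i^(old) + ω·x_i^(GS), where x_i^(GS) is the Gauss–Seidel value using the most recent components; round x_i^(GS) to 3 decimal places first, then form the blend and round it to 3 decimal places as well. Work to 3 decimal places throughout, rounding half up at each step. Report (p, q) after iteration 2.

Iteration 1:
  p: GS value = (-7 - (-1)·1.000) / (-2) = 3.000;  p ← (1−ω)·1.000 + ω·3.000 = 2.800
  q: GS value = (-11 - (-2)·2.800) / (5) = -1.080;  q ← (1−ω)·1.000 + ω·-1.080 = -0.872
Iteration 2:
  p: GS value = (-7 - (-1)·-0.872) / (-2) = 3.936;  p ← (1−ω)·2.800 + ω·3.936 = 3.822
  q: GS value = (-11 - (-2)·3.822) / (5) = -0.671;  q ← (1−ω)·-0.872 + ω·-0.671 = -0.691

(3.822, -0.691)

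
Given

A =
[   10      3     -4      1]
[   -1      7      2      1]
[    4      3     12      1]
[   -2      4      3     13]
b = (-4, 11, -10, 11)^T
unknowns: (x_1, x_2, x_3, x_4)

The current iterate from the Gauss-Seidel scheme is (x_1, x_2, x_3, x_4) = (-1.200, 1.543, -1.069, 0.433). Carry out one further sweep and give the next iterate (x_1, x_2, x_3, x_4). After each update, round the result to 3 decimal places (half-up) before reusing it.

One sweep:
  x_1 = (-4 - (3)·1.543 - (-4)·-1.069 - (1)·0.433) / (10) = -1.334
  x_2 = (11 - (-1)·-1.334 - (2)·-1.069 - (1)·0.433) / (7) = 1.624
  x_3 = (-10 - (4)·-1.334 - (3)·1.624 - (1)·0.433) / (12) = -0.831
  x_4 = (11 - (-2)·-1.334 - (4)·1.624 - (3)·-0.831) / (13) = 0.333

(-1.334, 1.624, -0.831, 0.333)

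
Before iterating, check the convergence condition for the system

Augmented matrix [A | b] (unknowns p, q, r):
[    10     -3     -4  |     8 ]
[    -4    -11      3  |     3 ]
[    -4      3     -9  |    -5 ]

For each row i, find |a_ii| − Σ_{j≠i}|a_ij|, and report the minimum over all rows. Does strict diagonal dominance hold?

row 1: |10| − (3+4) = 3
row 2: |-11| − (4+3) = 4
row 3: |-9| − (4+3) = 2
minimum over rows = 2 → strictly diagonally dominant (convergence guaranteed)

2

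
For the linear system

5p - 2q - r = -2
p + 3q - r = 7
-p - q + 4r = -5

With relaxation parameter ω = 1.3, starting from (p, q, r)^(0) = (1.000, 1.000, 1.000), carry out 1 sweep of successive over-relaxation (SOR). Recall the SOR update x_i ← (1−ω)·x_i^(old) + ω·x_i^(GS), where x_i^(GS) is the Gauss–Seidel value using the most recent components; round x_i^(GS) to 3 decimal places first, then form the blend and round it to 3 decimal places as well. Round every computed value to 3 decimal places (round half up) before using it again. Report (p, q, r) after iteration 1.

Iteration 1:
  p: GS value = (-2 - (-2)·1.000 - (-1)·1.000) / (5) = 0.200;  p ← (1−ω)·1.000 + ω·0.200 = -0.040
  q: GS value = (7 - (1)·-0.040 - (-1)·1.000) / (3) = 2.680;  q ← (1−ω)·1.000 + ω·2.680 = 3.184
  r: GS value = (-5 - (-1)·-0.040 - (-1)·3.184) / (4) = -0.464;  r ← (1−ω)·1.000 + ω·-0.464 = -0.903

(-0.040, 3.184, -0.903)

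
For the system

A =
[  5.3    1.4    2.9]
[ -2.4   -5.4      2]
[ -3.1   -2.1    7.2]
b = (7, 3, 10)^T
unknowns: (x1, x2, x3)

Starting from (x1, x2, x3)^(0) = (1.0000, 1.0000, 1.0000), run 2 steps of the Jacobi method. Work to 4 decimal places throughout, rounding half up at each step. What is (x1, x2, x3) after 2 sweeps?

Iteration 1:
  x1 = (7 - (1.4)·1.0000 - (2.9)·1.0000) / (5.3) = 0.5094
  x2 = (3 - (-2.4)·1.0000 - (2)·1.0000) / (-5.4) = -0.6296
  x3 = (10 - (-3.1)·1.0000 - (-2.1)·1.0000) / (7.2) = 2.1111
Iteration 2:
  x1 = (7 - (1.4)·-0.6296 - (2.9)·2.1111) / (5.3) = 0.3319
  x2 = (3 - (-2.4)·0.5094 - (2)·2.1111) / (-5.4) = -0.0001
  x3 = (10 - (-3.1)·0.5094 - (-2.1)·-0.6296) / (7.2) = 1.4246

(0.3319, -0.0001, 1.4246)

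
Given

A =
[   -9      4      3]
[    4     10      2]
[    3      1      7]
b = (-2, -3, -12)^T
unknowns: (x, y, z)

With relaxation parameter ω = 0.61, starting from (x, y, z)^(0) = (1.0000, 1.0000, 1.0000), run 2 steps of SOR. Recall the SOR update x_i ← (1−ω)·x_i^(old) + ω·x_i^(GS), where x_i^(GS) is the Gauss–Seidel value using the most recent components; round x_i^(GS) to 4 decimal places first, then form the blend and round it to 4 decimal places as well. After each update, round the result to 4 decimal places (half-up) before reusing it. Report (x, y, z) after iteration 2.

(0.2988, -0.2077, -1.4580)

Iteration 1:
  x: GS value = (-2 - (4)·1.0000 - (3)·1.0000) / (-9) = 1.0000;  x ← (1−ω)·1.0000 + ω·1.0000 = 1.0000
  y: GS value = (-3 - (4)·1.0000 - (2)·1.0000) / (10) = -0.9000;  y ← (1−ω)·1.0000 + ω·-0.9000 = -0.1590
  z: GS value = (-12 - (3)·1.0000 - (1)·-0.1590) / (7) = -2.1201;  z ← (1−ω)·1.0000 + ω·-2.1201 = -0.9033
Iteration 2:
  x: GS value = (-2 - (4)·-0.1590 - (3)·-0.9033) / (-9) = -0.1495;  x ← (1−ω)·1.0000 + ω·-0.1495 = 0.2988
  y: GS value = (-3 - (4)·0.2988 - (2)·-0.9033) / (10) = -0.2389;  y ← (1−ω)·-0.1590 + ω·-0.2389 = -0.2077
  z: GS value = (-12 - (3)·0.2988 - (1)·-0.2077) / (7) = -1.8127;  z ← (1−ω)·-0.9033 + ω·-1.8127 = -1.4580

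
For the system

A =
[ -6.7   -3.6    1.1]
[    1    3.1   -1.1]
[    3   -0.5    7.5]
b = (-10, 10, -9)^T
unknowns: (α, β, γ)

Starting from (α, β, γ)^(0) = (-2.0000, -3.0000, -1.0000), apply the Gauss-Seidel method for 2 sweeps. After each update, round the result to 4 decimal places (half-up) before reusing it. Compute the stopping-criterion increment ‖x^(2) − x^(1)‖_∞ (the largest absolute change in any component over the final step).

Iteration 1:
  α = (-10 - (-3.6)·-3.0000 - (1.1)·-1.0000) / (-6.7) = 2.9403
  β = (10 - (1)·2.9403 - (-1.1)·-1.0000) / (3.1) = 1.9225
  γ = (-9 - (3)·2.9403 - (-0.5)·1.9225) / (7.5) = -2.2480
Iteration 2:
  α = (-10 - (-3.6)·1.9225 - (1.1)·-2.2480) / (-6.7) = 0.0905
  β = (10 - (1)·0.0905 - (-1.1)·-2.2480) / (3.1) = 2.3989
  γ = (-9 - (3)·0.0905 - (-0.5)·2.3989) / (7.5) = -1.0763
Change: (-2.8498, 0.4764, 1.1717) → max |·| = 2.8498

2.8498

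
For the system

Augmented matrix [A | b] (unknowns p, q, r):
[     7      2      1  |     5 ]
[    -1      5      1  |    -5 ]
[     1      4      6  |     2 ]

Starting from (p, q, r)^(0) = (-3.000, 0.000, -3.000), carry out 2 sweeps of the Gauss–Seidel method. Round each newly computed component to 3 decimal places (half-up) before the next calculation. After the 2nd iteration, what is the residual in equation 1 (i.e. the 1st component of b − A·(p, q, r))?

Iteration 1:
  p = (5 - (2)·0.000 - (1)·-3.000) / (7) = 1.143
  q = (-5 - (-1)·1.143 - (1)·-3.000) / (5) = -0.171
  r = (2 - (1)·1.143 - (4)·-0.171) / (6) = 0.257
Iteration 2:
  p = (5 - (2)·-0.171 - (1)·0.257) / (7) = 0.726
  q = (-5 - (-1)·0.726 - (1)·0.257) / (5) = -0.906
  r = (2 - (1)·0.726 - (4)·-0.906) / (6) = 0.816
Residual b − A·x = (0.914, -0.560, 0.002)

0.914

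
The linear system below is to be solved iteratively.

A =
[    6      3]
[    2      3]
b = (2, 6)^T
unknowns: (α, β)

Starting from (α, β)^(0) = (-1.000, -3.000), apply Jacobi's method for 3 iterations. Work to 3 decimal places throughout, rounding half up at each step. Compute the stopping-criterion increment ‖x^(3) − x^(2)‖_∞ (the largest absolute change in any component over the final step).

1.889

Iteration 1:
  α = (2 - (3)·-3.000) / (6) = 1.833
  β = (6 - (2)·-1.000) / (3) = 2.667
Iteration 2:
  α = (2 - (3)·2.667) / (6) = -1.000
  β = (6 - (2)·1.833) / (3) = 0.778
Iteration 3:
  α = (2 - (3)·0.778) / (6) = -0.056
  β = (6 - (2)·-1.000) / (3) = 2.667
Change: (0.944, 1.889) → max |·| = 1.889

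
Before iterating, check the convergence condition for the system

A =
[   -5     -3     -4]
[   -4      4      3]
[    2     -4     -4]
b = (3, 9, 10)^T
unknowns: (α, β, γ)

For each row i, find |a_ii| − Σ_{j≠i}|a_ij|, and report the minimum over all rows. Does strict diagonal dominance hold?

row 1: |-5| − (3+4) = -2
row 2: |4| − (4+3) = -3
row 3: |-4| − (2+4) = -2
minimum over rows = -3 → not strictly diagonally dominant

-3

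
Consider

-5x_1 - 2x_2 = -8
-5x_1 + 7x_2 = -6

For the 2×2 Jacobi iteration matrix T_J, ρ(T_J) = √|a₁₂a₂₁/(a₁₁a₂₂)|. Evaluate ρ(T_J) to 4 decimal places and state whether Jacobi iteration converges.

0.5345

a₁₂a₂₁/(a₁₁a₂₂) = (-2)·(-5) / ((-5)·(7)) = -0.285714
ρ = √|-0.285714| = √0.285714 = 0.5345
ρ < 1, so Jacobi converges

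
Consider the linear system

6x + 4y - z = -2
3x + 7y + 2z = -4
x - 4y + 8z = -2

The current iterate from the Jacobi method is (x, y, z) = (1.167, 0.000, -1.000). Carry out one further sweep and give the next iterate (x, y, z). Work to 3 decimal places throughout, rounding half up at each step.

One sweep:
  x = (-2 - (4)·0.000 - (-1)·-1.000) / (6) = -0.500
  y = (-4 - (3)·1.167 - (2)·-1.000) / (7) = -0.786
  z = (-2 - (1)·1.167 - (-4)·0.000) / (8) = -0.396

(-0.500, -0.786, -0.396)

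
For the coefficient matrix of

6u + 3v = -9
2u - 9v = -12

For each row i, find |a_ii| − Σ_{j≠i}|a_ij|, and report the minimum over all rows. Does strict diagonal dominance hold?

3

row 1: |6| − (3) = 3
row 2: |-9| − (2) = 7
minimum over rows = 3 → strictly diagonally dominant (convergence guaranteed)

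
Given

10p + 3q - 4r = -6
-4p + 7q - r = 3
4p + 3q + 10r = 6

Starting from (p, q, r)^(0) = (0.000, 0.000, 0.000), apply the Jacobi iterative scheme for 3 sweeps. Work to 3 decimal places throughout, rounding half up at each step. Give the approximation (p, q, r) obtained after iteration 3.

Iteration 1:
  p = (-6 - (3)·0.000 - (-4)·0.000) / (10) = -0.600
  q = (3 - (-4)·0.000 - (-1)·0.000) / (7) = 0.429
  r = (6 - (4)·0.000 - (3)·0.000) / (10) = 0.600
Iteration 2:
  p = (-6 - (3)·0.429 - (-4)·0.600) / (10) = -0.489
  q = (3 - (-4)·-0.600 - (-1)·0.600) / (7) = 0.171
  r = (6 - (4)·-0.600 - (3)·0.429) / (10) = 0.711
Iteration 3:
  p = (-6 - (3)·0.171 - (-4)·0.711) / (10) = -0.367
  q = (3 - (-4)·-0.489 - (-1)·0.711) / (7) = 0.251
  r = (6 - (4)·-0.489 - (3)·0.171) / (10) = 0.744

(-0.367, 0.251, 0.744)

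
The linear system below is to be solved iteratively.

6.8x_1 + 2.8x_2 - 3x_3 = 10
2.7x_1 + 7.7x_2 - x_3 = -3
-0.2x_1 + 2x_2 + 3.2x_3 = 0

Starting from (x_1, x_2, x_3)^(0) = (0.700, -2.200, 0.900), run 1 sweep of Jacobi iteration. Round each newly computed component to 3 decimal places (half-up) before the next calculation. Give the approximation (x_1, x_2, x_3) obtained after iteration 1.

Iteration 1:
  x_1 = (10 - (2.8)·-2.200 - (-3)·0.900) / (6.8) = 2.774
  x_2 = (-3 - (2.7)·0.700 - (-1)·0.900) / (7.7) = -0.518
  x_3 = (0 - (-0.2)·0.700 - (2)·-2.200) / (3.2) = 1.419

(2.774, -0.518, 1.419)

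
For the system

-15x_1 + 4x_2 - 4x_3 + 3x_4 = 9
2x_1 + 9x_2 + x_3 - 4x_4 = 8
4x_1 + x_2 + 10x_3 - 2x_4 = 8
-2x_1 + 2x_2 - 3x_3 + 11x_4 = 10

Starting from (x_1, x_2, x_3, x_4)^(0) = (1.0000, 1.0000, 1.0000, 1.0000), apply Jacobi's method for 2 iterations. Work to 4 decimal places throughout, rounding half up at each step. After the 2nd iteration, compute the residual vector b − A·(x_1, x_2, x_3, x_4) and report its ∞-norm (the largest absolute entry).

2.4997

Iteration 1:
  x_1 = (9 - (4)·1.0000 - (-4)·1.0000 - (3)·1.0000) / (-15) = -0.4000
  x_2 = (8 - (2)·1.0000 - (1)·1.0000 - (-4)·1.0000) / (9) = 1.0000
  x_3 = (8 - (4)·1.0000 - (1)·1.0000 - (-2)·1.0000) / (10) = 0.5000
  x_4 = (10 - (-2)·1.0000 - (2)·1.0000 - (-3)·1.0000) / (11) = 1.1818
Iteration 2:
  x_1 = (9 - (4)·1.0000 - (-4)·0.5000 - (3)·1.1818) / (-15) = -0.2303
  x_2 = (8 - (2)·-0.4000 - (1)·0.5000 - (-4)·1.1818) / (9) = 1.4475
  x_3 = (8 - (4)·-0.4000 - (1)·1.0000 - (-2)·1.1818) / (10) = 1.0964
  x_4 = (10 - (-2)·-0.4000 - (2)·1.0000 - (-3)·0.5000) / (11) = 0.7909
Residual b − A·x = (1.7684, -2.4997, -1.9085, 1.2337); ∞-norm = 2.4997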